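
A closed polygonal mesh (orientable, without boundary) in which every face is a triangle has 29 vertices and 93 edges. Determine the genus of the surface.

2

Every face is a triangle and each edge borders two faces, so 3F = 2·93, giving F = 62.
χ = V − E + F = 29 − 93 + 62 = -2.
For a closed orientable surface χ = 2 − 2g, so g = (2 − (-2))/2 = 2.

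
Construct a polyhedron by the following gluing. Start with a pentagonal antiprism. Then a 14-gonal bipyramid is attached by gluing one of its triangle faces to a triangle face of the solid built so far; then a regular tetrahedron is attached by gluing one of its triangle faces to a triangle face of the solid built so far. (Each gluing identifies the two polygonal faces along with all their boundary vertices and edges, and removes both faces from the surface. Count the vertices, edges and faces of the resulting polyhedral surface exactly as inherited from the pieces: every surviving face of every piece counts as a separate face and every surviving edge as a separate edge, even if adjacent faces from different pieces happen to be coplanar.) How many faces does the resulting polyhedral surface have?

A pentagonal antiprism: V=10, E=20, F=12.
Attach a 14-gonal bipyramid (V=16, E=42, F=28) along a 3-gon: merge 3 vertices and 3 edges, delete both glued faces → V=23, E=59, F=38.
Attach a regular tetrahedron (V=4, E=6, F=4) along a 3-gon: merge 3 vertices and 3 edges, delete both glued faces → V=24, E=62, F=40.
Check: V − E + F = 24 − 62 + 40 = 2.

40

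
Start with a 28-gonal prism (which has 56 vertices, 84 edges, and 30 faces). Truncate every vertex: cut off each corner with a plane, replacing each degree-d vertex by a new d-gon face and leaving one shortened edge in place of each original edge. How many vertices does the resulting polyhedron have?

Truncation replaces each original edge-end by a new vertex, so V′ = 2E = 168.
Each original edge survives, and each old vertex of degree d contributes d new edges; summing degrees gives Σd = 2E, so E′ = E + 2E = 3E = 252.
Each original face survives and each original vertex becomes one new face: F′ = F + V = 86.

168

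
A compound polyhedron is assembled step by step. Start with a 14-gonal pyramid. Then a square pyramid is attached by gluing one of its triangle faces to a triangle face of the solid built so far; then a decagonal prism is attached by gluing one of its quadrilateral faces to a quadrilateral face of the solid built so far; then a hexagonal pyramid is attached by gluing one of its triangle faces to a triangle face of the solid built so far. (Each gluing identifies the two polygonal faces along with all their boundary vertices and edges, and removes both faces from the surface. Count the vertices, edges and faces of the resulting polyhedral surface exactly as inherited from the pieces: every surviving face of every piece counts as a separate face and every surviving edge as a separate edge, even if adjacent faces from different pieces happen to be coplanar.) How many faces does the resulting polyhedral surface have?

33

A 14-gonal pyramid: V=15, E=28, F=15.
Attach a square pyramid (V=5, E=8, F=5) along a 3-gon: merge 3 vertices and 3 edges, delete both glued faces → V=17, E=33, F=18.
Attach a decagonal prism (V=20, E=30, F=12) along a 4-gon: merge 4 vertices and 4 edges, delete both glued faces → V=33, E=59, F=28.
Attach a hexagonal pyramid (V=7, E=12, F=7) along a 3-gon: merge 3 vertices and 3 edges, delete both glued faces → V=37, E=68, F=33.
Check: V − E + F = 37 − 68 + 33 = 2.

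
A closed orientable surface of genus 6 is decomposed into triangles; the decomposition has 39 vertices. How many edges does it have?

χ = 2 − 2·6 = -10, and every face is a triangle so 3F = 2E.
V − E + F = -10 with E = 3F/2 gives 39 − (3/2 − 1)·F = -10, so F = 98 and E = 147.

147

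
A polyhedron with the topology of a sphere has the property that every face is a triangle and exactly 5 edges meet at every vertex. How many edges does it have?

Each face has 3 edges and each edge borders two faces, so 2E = 3F.
Each vertex has degree 5, so 5V = 2E and hence V = 3F/5.
Euler: V − E + F = 2 ⇒ (3F/5) − (3F/2) + F = 2.
Multiply by 10: (6 − 15 + 10)F = 20, i.e. 1F = 20.
So F = 20, E = 3·20/2 = 30, V = 3·20/5 = 12.

30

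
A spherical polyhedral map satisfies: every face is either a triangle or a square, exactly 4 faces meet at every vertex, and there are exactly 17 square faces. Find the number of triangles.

Let x be the number of triangles; then F = 17 + x.
Edge–face incidences: 2E = 4·17 + 3·x = 68 + 3x.
Every vertex has degree 4, so 4V = 2E.
Euler: V − E + F = 2 ⇒ (2E)/4 − E + (17 + x) = 2.
Multiply by 8: 2·(2E) − 4·(2E) + 8·(17 + x) = 16, i.e. 136 + 8x − 2·(68 + 3x) = 16.
Collecting terms: 2x = 16, so x = 8.
Then 2E = 68 + 3·8 = 92, so E = 46, V = 2E/4 = 23, F = 17 + 8 = 25.

8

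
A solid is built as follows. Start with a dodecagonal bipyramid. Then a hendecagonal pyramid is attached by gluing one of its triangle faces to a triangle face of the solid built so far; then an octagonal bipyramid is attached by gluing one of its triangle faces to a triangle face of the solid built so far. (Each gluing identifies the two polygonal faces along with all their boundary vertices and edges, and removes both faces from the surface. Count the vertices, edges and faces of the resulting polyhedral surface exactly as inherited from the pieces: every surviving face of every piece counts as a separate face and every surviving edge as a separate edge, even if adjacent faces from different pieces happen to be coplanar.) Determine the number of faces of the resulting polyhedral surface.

A dodecagonal bipyramid: V=14, E=36, F=24.
Attach a hendecagonal pyramid (V=12, E=22, F=12) along a 3-gon: merge 3 vertices and 3 edges, delete both glued faces → V=23, E=55, F=34.
Attach an octagonal bipyramid (V=10, E=24, F=16) along a 3-gon: merge 3 vertices and 3 edges, delete both glued faces → V=30, E=76, F=48.
Check: V − E + F = 30 − 76 + 48 = 2.

48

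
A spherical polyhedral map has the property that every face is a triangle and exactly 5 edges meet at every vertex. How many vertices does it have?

Each face has 3 edges and each edge borders two faces, so 2E = 3F.
Each vertex has degree 5, so 5V = 2E and hence V = 3F/5.
Euler: V − E + F = 2 ⇒ (3F/5) − (3F/2) + F = 2.
Multiply by 10: (6 − 15 + 10)F = 20, i.e. 1F = 20.
So F = 20, E = 3·20/2 = 30, V = 3·20/5 = 12.

12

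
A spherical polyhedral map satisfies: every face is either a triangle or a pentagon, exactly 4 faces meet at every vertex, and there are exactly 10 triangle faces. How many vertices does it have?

10

Let x be the number of pentagons; then F = 10 + x.
Edge–face incidences: 2E = 3·10 + 5·x = 30 + 5x.
Every vertex has degree 4, so 4V = 2E.
Euler: V − E + F = 2 ⇒ (2E)/4 − E + (10 + x) = 2.
Multiply by 8: 2·(2E) − 4·(2E) + 8·(10 + x) = 16, i.e. 80 + 8x − 2·(30 + 5x) = 16.
Collecting terms: −2x + 20 = 16, so −2x = −4, so x = 2.
Then 2E = 30 + 5·2 = 40, so E = 20, V = 2E/4 = 10, F = 10 + 2 = 12.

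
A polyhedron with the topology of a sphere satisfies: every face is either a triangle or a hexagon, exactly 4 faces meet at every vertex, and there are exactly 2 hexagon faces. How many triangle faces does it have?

12

Let x be the number of triangles; then F = 2 + x.
Edge–face incidences: 2E = 6·2 + 3·x = 12 + 3x.
Every vertex has degree 4, so 4V = 2E.
Euler: V − E + F = 2 ⇒ (2E)/4 − E + (2 + x) = 2.
Multiply by 8: 2·(2E) − 4·(2E) + 8·(2 + x) = 16, i.e. 16 + 8x − 2·(12 + 3x) = 16.
Collecting terms: 2x − 8 = 16, so 2x = 24, so x = 12.
Then 2E = 12 + 3·12 = 48, so E = 24, V = 2E/4 = 12, F = 2 + 12 = 14.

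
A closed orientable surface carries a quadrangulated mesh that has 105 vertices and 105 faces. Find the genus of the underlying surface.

Every face is a square, so 2E = 4·105 = 420, giving E = 210.
χ = V − E + F = 105 − 210 + 105 = 0.
For a closed orientable surface χ = 2 − 2g, so g = (2 − (0))/2 = 1.

1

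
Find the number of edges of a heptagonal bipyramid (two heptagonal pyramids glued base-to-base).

A bipyramid over an n-gon has 2n triangular faces and n + 2 vertices: V = 7 + 2 = 9, E = 3·7 = 21, F = 2·7 = 14.
Check: V − E + F = 9 − 21 + 14 = 2.

21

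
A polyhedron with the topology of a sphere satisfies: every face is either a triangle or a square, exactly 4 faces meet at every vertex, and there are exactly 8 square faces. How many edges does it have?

Let x be the number of triangles; then F = 8 + x.
Edge–face incidences: 2E = 4·8 + 3·x = 32 + 3x.
Every vertex has degree 4, so 4V = 2E.
Euler: V − E + F = 2 ⇒ (2E)/4 − E + (8 + x) = 2.
Multiply by 8: 2·(2E) − 4·(2E) + 8·(8 + x) = 16, i.e. 64 + 8x − 2·(32 + 3x) = 16.
Collecting terms: 2x = 16, so x = 8.
Then 2E = 32 + 3·8 = 56, so E = 28, V = 2E/4 = 14, F = 8 + 8 = 16.

28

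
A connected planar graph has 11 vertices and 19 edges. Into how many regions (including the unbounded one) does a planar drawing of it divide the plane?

10

Euler's formula for a connected plane graph: V − E + F = 2, so F = 2 − 11 + 19 = 10.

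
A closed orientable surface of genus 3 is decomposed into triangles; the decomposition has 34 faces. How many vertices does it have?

13

χ = 2 − 2·3 = -4, and every face is a triangle so 3F = 2E.
E = 3·34/2 = 51. Then V = -4 + E − F = -4 + 51 − 34 = 13.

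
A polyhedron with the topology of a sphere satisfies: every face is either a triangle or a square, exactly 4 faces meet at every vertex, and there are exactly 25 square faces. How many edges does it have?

Let x be the number of triangles; then F = 25 + x.
Edge–face incidences: 2E = 4·25 + 3·x = 100 + 3x.
Every vertex has degree 4, so 4V = 2E.
Euler: V − E + F = 2 ⇒ (2E)/4 − E + (25 + x) = 2.
Multiply by 8: 2·(2E) − 4·(2E) + 8·(25 + x) = 16, i.e. 200 + 8x − 2·(100 + 3x) = 16.
Collecting terms: 2x = 16, so x = 8.
Then 2E = 100 + 3·8 = 124, so E = 62, V = 2E/4 = 31, F = 25 + 8 = 33.

62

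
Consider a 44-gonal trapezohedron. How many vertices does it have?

The n-trapezohedron (dual of the n-antiprism) has V = 2·44 + 2 = 90, E = 4·44 = 176, F = 2·44 = 88.

90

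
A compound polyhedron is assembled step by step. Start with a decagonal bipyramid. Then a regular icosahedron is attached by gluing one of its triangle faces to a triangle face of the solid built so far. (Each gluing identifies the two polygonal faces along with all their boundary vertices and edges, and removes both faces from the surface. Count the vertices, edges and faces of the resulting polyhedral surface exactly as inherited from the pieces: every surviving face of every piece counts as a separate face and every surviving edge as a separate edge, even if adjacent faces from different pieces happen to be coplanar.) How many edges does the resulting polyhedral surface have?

57

A decagonal bipyramid: V=12, E=30, F=20.
Attach a regular icosahedron (V=12, E=30, F=20) along a 3-gon: merge 3 vertices and 3 edges, delete both glued faces → V=21, E=57, F=38.
Check: V − E + F = 21 − 57 + 38 = 2.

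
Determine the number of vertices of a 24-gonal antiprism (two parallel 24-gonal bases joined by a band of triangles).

48

An antiprism on an n-gon has two n-gon caps and 2n triangles: V = 2·24 = 48, E = 4·24 = 96, F = 2·24 + 2 = 50.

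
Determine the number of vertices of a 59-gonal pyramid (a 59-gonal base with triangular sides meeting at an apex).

A pyramid on an n-gon base has one n-gon and n triangles: V = 59 + 1 = 60, E = 2·59 = 118, F = 59 + 1 = 60.

60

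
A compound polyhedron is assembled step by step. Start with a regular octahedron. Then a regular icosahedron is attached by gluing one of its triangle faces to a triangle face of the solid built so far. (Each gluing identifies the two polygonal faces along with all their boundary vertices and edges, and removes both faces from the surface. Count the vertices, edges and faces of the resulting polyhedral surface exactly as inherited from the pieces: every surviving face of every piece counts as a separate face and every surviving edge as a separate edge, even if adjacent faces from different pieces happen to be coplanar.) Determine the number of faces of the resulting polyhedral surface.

26

A regular octahedron: V=6, E=12, F=8.
Attach a regular icosahedron (V=12, E=30, F=20) along a 3-gon: merge 3 vertices and 3 edges, delete both glued faces → V=15, E=39, F=26.
Check: V − E + F = 15 − 39 + 26 = 2.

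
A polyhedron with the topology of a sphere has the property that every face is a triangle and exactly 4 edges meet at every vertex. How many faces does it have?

Each face has 3 edges and each edge borders two faces, so 2E = 3F.
Each vertex has degree 4, so 4V = 2E and hence V = 3F/4.
Euler: V − E + F = 2 ⇒ (3F/4) − (3F/2) + F = 2.
Multiply by 8: (6 − 12 + 8)F = 16, i.e. 2F = 16.
So F = 8, E = 3·8/2 = 12, V = 3·8/4 = 6.

8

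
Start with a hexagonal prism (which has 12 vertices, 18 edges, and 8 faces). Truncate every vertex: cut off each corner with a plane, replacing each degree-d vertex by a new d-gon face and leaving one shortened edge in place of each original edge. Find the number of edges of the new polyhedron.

Truncation replaces each original edge-end by a new vertex, so V′ = 2E = 36.
Each original edge survives, and each old vertex of degree d contributes d new edges; summing degrees gives Σd = 2E, so E′ = E + 2E = 3E = 54.
Each original face survives and each original vertex becomes one new face: F′ = F + V = 20.

54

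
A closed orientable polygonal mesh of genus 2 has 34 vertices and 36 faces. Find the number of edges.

72

For a closed orientable surface of genus 2, χ = 2 − 2·2 = -2.
E = V + F − (-2) = 34 + 36 − (-2) = 72.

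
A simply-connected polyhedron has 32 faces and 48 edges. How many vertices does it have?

18

Here V − E + F = 2.
V = 2 + E − F = 2 + 48 − 32 = 18.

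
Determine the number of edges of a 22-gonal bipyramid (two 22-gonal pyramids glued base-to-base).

A bipyramid over an n-gon has 2n triangular faces and n + 2 vertices: V = 22 + 2 = 24, E = 3·22 = 66, F = 2·22 = 44.

66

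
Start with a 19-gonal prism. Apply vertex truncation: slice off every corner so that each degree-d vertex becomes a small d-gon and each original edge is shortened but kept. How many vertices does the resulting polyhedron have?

The base solid has V = 38, E = 57, F = 21.
Truncation replaces each original edge-end by a new vertex, so V′ = 2E = 114.
Each original edge survives, and each old vertex of degree d contributes d new edges; summing degrees gives Σd = 2E, so E′ = E + 2E = 3E = 171.
Each original face survives and each original vertex becomes one new face: F′ = F + V = 59.

114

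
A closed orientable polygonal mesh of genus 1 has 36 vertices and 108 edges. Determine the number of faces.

72

For a closed orientable surface of genus 1, χ = 2 − 2·1 = 0.
F = 0 − V + E = 0 − 36 + 108 = 72.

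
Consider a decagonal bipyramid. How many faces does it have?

A bipyramid over an n-gon has 2n triangular faces and n + 2 vertices: V = 10 + 2 = 12, E = 3·10 = 30, F = 2·10 = 20.

20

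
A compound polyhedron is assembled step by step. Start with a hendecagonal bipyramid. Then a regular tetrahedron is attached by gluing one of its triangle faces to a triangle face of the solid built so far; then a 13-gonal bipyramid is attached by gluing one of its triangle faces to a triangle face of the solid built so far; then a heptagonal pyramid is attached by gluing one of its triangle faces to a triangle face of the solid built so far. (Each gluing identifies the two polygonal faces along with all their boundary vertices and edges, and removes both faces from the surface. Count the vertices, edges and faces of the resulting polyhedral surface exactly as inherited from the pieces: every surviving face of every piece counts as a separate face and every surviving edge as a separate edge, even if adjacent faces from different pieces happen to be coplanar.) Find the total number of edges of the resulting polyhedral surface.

83

A hendecagonal bipyramid: V=13, E=33, F=22.
Attach a regular tetrahedron (V=4, E=6, F=4) along a 3-gon: merge 3 vertices and 3 edges, delete both glued faces → V=14, E=36, F=24.
Attach a 13-gonal bipyramid (V=15, E=39, F=26) along a 3-gon: merge 3 vertices and 3 edges, delete both glued faces → V=26, E=72, F=48.
Attach a heptagonal pyramid (V=8, E=14, F=8) along a 3-gon: merge 3 vertices and 3 edges, delete both glued faces → V=31, E=83, F=54.
Check: V − E + F = 31 − 83 + 54 = 2.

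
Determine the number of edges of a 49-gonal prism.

A prism on an n-gon has two n-gon bases and n rectangular sides: V = 2·49 = 98, E = 3·49 = 147, F = 49 + 2 = 51.

147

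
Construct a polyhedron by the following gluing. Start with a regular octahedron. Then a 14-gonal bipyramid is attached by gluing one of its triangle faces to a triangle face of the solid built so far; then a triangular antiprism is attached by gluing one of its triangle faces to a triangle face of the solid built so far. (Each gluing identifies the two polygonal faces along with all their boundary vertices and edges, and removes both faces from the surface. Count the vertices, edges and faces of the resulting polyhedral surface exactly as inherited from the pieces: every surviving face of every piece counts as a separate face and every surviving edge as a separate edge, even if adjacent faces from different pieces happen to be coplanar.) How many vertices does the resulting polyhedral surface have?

22

A regular octahedron: V=6, E=12, F=8.
Attach a 14-gonal bipyramid (V=16, E=42, F=28) along a 3-gon: merge 3 vertices and 3 edges, delete both glued faces → V=19, E=51, F=34.
Attach a triangular antiprism (V=6, E=12, F=8) along a 3-gon: merge 3 vertices and 3 edges, delete both glued faces → V=22, E=60, F=40.
Check: V − E + F = 22 − 60 + 40 = 2.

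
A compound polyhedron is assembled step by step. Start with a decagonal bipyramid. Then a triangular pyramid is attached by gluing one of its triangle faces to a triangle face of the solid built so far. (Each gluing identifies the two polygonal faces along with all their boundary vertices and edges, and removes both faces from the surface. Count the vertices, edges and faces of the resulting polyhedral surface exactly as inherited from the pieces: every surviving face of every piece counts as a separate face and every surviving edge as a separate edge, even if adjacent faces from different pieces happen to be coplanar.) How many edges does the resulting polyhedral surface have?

A decagonal bipyramid: V=12, E=30, F=20.
Attach a triangular pyramid (V=4, E=6, F=4) along a 3-gon: merge 3 vertices and 3 edges, delete both glued faces → V=13, E=33, F=22.
Check: V − E + F = 13 − 33 + 22 = 2.

33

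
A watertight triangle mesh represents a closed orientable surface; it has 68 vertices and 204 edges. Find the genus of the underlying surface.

Every face is a triangle and each edge borders two faces, so 3F = 2·204, giving F = 136.
χ = V − E + F = 68 − 204 + 136 = 0.
For a closed orientable surface χ = 2 − 2g, so g = (2 − (0))/2 = 1.

1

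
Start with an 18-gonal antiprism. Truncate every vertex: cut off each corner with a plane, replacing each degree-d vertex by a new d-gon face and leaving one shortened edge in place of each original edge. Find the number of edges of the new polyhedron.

The base solid has V = 36, E = 72, F = 38.
Truncation replaces each original edge-end by a new vertex, so V′ = 2E = 144.
Each original edge survives, and each old vertex of degree d contributes d new edges; summing degrees gives Σd = 2E, so E′ = E + 2E = 3E = 216.
Each original face survives and each original vertex becomes one new face: F′ = F + V = 74.

216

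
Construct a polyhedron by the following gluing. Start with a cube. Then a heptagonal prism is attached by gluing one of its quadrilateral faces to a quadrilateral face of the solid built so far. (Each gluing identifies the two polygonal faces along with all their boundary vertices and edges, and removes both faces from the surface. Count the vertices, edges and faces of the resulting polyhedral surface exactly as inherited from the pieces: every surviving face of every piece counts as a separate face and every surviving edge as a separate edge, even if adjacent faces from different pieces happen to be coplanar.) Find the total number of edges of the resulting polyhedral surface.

29

A cube: V=8, E=12, F=6.
Attach a heptagonal prism (V=14, E=21, F=9) along a 4-gon: merge 4 vertices and 4 edges, delete both glued faces → V=18, E=29, F=13.
Check: V − E + F = 18 − 29 + 13 = 2.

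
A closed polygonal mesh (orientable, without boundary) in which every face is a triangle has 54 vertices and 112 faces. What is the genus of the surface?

Every face is a triangle, so 2E = 3·112 = 336, giving E = 168.
χ = V − E + F = 54 − 168 + 112 = -2.
For a closed orientable surface χ = 2 − 2g, so g = (2 − (-2))/2 = 2.

2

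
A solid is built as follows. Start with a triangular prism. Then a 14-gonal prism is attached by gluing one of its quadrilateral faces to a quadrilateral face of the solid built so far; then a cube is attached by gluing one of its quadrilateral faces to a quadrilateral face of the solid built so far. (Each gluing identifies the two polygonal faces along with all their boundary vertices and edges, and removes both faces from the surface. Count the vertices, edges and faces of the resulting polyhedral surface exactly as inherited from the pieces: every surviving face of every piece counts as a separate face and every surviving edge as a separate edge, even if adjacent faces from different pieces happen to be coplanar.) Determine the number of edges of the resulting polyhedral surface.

A triangular prism: V=6, E=9, F=5.
Attach a 14-gonal prism (V=28, E=42, F=16) along a 4-gon: merge 4 vertices and 4 edges, delete both glued faces → V=30, E=47, F=19.
Attach a cube (V=8, E=12, F=6) along a 4-gon: merge 4 vertices and 4 edges, delete both glued faces → V=34, E=55, F=23.
Check: V − E + F = 34 − 55 + 23 = 2.

55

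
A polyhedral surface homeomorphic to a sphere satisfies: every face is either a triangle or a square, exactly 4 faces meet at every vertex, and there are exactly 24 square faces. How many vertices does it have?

30

Let x be the number of triangles; then F = 24 + x.
Edge–face incidences: 2E = 4·24 + 3·x = 96 + 3x.
Every vertex has degree 4, so 4V = 2E.
Euler: V − E + F = 2 ⇒ (2E)/4 − E + (24 + x) = 2.
Multiply by 8: 2·(2E) − 4·(2E) + 8·(24 + x) = 16, i.e. 192 + 8x − 2·(96 + 3x) = 16.
Collecting terms: 2x = 16, so x = 8.
Then 2E = 96 + 3·8 = 120, so E = 60, V = 2E/4 = 30, F = 24 + 8 = 32.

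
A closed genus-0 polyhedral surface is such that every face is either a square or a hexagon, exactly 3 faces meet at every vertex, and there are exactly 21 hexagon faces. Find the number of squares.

Let x be the number of squares; then F = 21 + x.
Edge–face incidences: 2E = 6·21 + 4·x = 126 + 4x.
Every vertex has degree 3, so 3V = 2E.
Euler: V − E + F = 2 ⇒ (2E)/3 − E + (21 + x) = 2.
Multiply by 6: 2·(2E) − 3·(2E) + 6·(21 + x) = 12, i.e. 126 + 6x − (126 + 4x) = 12.
Collecting terms: 2x = 12, so x = 6.
Then 2E = 126 + 4·6 = 150, so E = 75, V = 2E/3 = 50, F = 21 + 6 = 27.

6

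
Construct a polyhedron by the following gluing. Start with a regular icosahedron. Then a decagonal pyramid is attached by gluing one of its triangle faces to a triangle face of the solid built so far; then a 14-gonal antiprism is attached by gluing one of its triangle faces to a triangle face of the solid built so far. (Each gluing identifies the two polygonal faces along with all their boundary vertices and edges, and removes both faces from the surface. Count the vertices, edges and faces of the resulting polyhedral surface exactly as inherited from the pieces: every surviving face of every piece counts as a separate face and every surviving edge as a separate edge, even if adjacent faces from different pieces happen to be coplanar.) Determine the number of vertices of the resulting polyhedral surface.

45

A regular icosahedron: V=12, E=30, F=20.
Attach a decagonal pyramid (V=11, E=20, F=11) along a 3-gon: merge 3 vertices and 3 edges, delete both glued faces → V=20, E=47, F=29.
Attach a 14-gonal antiprism (V=28, E=56, F=30) along a 3-gon: merge 3 vertices and 3 edges, delete both glued faces → V=45, E=100, F=57.
Check: V − E + F = 45 − 100 + 57 = 2.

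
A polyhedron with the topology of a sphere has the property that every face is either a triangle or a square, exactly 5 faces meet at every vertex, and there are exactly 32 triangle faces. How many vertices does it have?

24

Let x be the number of squares; then F = 32 + x.
Edge–face incidences: 2E = 3·32 + 4·x = 96 + 4x.
Every vertex has degree 5, so 5V = 2E.
Euler: V − E + F = 2 ⇒ (2E)/5 − E + (32 + x) = 2.
Multiply by 10: 2·(2E) − 5·(2E) + 10·(32 + x) = 20, i.e. 320 + 10x − 3·(96 + 4x) = 20.
Collecting terms: −2x + 32 = 20, so −2x = −12, so x = 6.
Then 2E = 96 + 4·6 = 120, so E = 60, V = 2E/5 = 24, F = 32 + 6 = 38.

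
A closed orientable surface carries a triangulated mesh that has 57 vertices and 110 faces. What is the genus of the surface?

0

Every face is a triangle, so 2E = 3·110 = 330, giving E = 165.
χ = V − E + F = 57 − 165 + 110 = 2.
For a closed orientable surface χ = 2 − 2g, so g = (2 − (2))/2 = 0.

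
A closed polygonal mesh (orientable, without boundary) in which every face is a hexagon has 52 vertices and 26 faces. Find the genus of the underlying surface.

Every face is a hexagon, so 2E = 6·26 = 156, giving E = 78.
χ = V − E + F = 52 − 78 + 26 = 0.
For a closed orientable surface χ = 2 − 2g, so g = (2 − (0))/2 = 1.

1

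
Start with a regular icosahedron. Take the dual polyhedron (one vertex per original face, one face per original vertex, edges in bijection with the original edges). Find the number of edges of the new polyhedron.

The base solid has V = 12, E = 30, F = 20.
The dual swaps V and F and preserves E: V′ = F = 20, E′ = E = 30, F′ = V = 12.

30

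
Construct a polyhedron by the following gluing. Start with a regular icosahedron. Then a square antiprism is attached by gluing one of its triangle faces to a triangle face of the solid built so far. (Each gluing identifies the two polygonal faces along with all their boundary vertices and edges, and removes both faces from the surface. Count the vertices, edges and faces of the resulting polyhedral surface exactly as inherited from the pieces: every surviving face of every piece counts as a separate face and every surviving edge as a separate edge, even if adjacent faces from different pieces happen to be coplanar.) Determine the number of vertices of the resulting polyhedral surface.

A regular icosahedron: V=12, E=30, F=20.
Attach a square antiprism (V=8, E=16, F=10) along a 3-gon: merge 3 vertices and 3 edges, delete both glued faces → V=17, E=43, F=28.
Check: V − E + F = 17 − 43 + 28 = 2.

17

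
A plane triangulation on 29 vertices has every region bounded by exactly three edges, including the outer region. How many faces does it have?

In a plane triangulation 3F = 2E and V − E + F = 2, so F = 2V − 4 = 2·29 − 4 = 54.

54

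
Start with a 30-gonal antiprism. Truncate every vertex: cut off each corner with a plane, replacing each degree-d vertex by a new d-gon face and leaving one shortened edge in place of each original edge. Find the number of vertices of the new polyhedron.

The base solid has V = 60, E = 120, F = 62.
Truncation replaces each original edge-end by a new vertex, so V′ = 2E = 240.
Each original edge survives, and each old vertex of degree d contributes d new edges; summing degrees gives Σd = 2E, so E′ = E + 2E = 3E = 360.
Each original face survives and each original vertex becomes one new face: F′ = F + V = 122.

240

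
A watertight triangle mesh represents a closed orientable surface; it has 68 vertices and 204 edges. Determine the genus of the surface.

Every face is a triangle and each edge borders two faces, so 3F = 2·204, giving F = 136.
χ = V − E + F = 68 − 204 + 136 = 0.
For a closed orientable surface χ = 2 − 2g, so g = (2 − (0))/2 = 1.

1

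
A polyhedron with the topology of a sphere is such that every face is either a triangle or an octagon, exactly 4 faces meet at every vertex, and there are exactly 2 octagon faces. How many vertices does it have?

16

Let x be the number of triangles; then F = 2 + x.
Edge–face incidences: 2E = 8·2 + 3·x = 16 + 3x.
Every vertex has degree 4, so 4V = 2E.
Euler: V − E + F = 2 ⇒ (2E)/4 − E + (2 + x) = 2.
Multiply by 8: 2·(2E) − 4·(2E) + 8·(2 + x) = 16, i.e. 16 + 8x − 2·(16 + 3x) = 16.
Collecting terms: 2x − 16 = 16, so 2x = 32, so x = 16.
Then 2E = 16 + 3·16 = 64, so E = 32, V = 2E/4 = 16, F = 2 + 16 = 18.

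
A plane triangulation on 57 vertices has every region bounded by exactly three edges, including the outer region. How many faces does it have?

In a plane triangulation 3F = 2E and V − E + F = 2, so F = 2V − 4 = 2·57 − 4 = 110.

110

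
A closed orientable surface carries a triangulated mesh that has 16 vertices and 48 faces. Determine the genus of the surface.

Every face is a triangle, so 2E = 3·48 = 144, giving E = 72.
χ = V − E + F = 16 − 72 + 48 = -8.
For a closed orientable surface χ = 2 − 2g, so g = (2 − (-8))/2 = 5.

5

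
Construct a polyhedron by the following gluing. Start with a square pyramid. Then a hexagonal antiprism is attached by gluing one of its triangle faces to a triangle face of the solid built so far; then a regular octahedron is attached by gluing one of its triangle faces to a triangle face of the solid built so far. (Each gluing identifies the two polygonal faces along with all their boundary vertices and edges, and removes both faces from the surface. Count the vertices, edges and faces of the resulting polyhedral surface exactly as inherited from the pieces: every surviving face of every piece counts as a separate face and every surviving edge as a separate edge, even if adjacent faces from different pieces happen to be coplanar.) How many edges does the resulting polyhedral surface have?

38

A square pyramid: V=5, E=8, F=5.
Attach a hexagonal antiprism (V=12, E=24, F=14) along a 3-gon: merge 3 vertices and 3 edges, delete both glued faces → V=14, E=29, F=17.
Attach a regular octahedron (V=6, E=12, F=8) along a 3-gon: merge 3 vertices and 3 edges, delete both glued faces → V=17, E=38, F=23.
Check: V − E + F = 17 − 38 + 23 = 2.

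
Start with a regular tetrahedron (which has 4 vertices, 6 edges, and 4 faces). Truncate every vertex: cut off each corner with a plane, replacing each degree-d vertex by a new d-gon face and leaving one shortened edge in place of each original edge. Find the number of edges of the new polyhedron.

Truncation replaces each original edge-end by a new vertex, so V′ = 2E = 12.
Each original edge survives, and each old vertex of degree d contributes d new edges; summing degrees gives Σd = 2E, so E′ = E + 2E = 3E = 18.
Each original face survives and each original vertex becomes one new face: F′ = F + V = 8.

18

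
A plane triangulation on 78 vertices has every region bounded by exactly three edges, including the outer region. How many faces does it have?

In a plane triangulation 3F = 2E and V − E + F = 2, so F = 2V − 4 = 2·78 − 4 = 152.

152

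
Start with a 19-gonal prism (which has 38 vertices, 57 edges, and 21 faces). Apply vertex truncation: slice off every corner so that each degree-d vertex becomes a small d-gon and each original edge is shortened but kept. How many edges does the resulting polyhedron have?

Truncation replaces each original edge-end by a new vertex, so V′ = 2E = 114.
Each original edge survives, and each old vertex of degree d contributes d new edges; summing degrees gives Σd = 2E, so E′ = E + 2E = 3E = 171.
Each original face survives and each original vertex becomes one new face: F′ = F + V = 59.

171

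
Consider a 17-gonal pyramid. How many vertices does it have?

18

A pyramid on an n-gon base has one n-gon and n triangles: V = 17 + 1 = 18, E = 2·17 = 34, F = 17 + 1 = 18.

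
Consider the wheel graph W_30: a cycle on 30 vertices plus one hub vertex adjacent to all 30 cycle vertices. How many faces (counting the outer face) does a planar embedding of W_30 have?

31

W_30 has V = 30 + 1 = 31 vertices and E = 2·30 = 60 edges.
By Euler's formula F = 2 − V + E = 2 − 31 + 60 = 31.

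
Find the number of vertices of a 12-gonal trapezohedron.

The n-trapezohedron (dual of the n-antiprism) has V = 2·12 + 2 = 26, E = 4·12 = 48, F = 2·12 = 24.

26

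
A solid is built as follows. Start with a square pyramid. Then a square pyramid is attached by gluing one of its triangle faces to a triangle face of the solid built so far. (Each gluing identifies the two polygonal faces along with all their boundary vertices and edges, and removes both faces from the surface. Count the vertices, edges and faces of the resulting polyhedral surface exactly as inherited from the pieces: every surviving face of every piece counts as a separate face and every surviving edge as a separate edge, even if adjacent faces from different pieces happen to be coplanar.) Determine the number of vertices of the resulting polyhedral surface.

7

A square pyramid: V=5, E=8, F=5.
Attach a square pyramid (V=5, E=8, F=5) along a 3-gon: merge 3 vertices and 3 edges, delete both glued faces → V=7, E=13, F=8.
Check: V − E + F = 7 − 13 + 8 = 2.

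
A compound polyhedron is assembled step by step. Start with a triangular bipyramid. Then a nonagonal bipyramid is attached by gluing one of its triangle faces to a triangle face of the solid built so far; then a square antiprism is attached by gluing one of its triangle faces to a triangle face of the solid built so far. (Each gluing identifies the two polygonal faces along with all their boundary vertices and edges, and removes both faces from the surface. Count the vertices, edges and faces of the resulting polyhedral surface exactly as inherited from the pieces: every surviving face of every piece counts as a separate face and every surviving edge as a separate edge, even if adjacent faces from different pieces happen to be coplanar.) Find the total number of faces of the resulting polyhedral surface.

30

A triangular bipyramid: V=5, E=9, F=6.
Attach a nonagonal bipyramid (V=11, E=27, F=18) along a 3-gon: merge 3 vertices and 3 edges, delete both glued faces → V=13, E=33, F=22.
Attach a square antiprism (V=8, E=16, F=10) along a 3-gon: merge 3 vertices and 3 edges, delete both glued faces → V=18, E=46, F=30.
Check: V − E + F = 18 − 46 + 30 = 2.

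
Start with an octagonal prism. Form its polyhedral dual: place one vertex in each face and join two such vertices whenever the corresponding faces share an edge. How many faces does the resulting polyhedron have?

16

The base solid has V = 16, E = 24, F = 10.
The dual swaps V and F and preserves E: V′ = F = 10, E′ = E = 24, F′ = V = 16.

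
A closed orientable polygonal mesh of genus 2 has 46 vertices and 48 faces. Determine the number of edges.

For a closed orientable surface of genus 2, χ = 2 − 2·2 = -2.
E = V + F − (-2) = 46 + 48 − (-2) = 96.

96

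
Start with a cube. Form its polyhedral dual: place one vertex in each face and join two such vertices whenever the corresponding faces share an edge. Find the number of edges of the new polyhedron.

12

The base solid has V = 8, E = 12, F = 6.
The dual swaps V and F and preserves E: V′ = F = 6, E′ = E = 12, F′ = V = 8.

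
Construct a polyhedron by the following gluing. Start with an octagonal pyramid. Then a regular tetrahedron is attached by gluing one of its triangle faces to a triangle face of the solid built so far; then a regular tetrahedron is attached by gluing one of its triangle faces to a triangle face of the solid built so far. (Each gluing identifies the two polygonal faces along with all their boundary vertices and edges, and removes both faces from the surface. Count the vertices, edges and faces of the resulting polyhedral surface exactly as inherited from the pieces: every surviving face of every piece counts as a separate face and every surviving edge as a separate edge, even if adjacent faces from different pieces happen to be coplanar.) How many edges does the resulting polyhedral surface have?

An octagonal pyramid: V=9, E=16, F=9.
Attach a regular tetrahedron (V=4, E=6, F=4) along a 3-gon: merge 3 vertices and 3 edges, delete both glued faces → V=10, E=19, F=11.
Attach a regular tetrahedron (V=4, E=6, F=4) along a 3-gon: merge 3 vertices and 3 edges, delete both glued faces → V=11, E=22, F=13.
Check: V − E + F = 11 − 22 + 13 = 2.

22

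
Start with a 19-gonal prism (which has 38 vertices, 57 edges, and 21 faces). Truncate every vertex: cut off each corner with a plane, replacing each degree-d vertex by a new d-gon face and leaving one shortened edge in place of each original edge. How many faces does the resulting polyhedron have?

59

Truncation replaces each original edge-end by a new vertex, so V′ = 2E = 114.
Each original edge survives, and each old vertex of degree d contributes d new edges; summing degrees gives Σd = 2E, so E′ = E + 2E = 3E = 171.
Each original face survives and each original vertex becomes one new face: F′ = F + V = 59.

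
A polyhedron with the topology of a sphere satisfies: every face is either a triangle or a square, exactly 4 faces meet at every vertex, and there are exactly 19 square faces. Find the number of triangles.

Let x be the number of triangles; then F = 19 + x.
Edge–face incidences: 2E = 4·19 + 3·x = 76 + 3x.
Every vertex has degree 4, so 4V = 2E.
Euler: V − E + F = 2 ⇒ (2E)/4 − E + (19 + x) = 2.
Multiply by 8: 2·(2E) − 4·(2E) + 8·(19 + x) = 16, i.e. 152 + 8x − 2·(76 + 3x) = 16.
Collecting terms: 2x = 16, so x = 8.
Then 2E = 76 + 3·8 = 100, so E = 50, V = 2E/4 = 25, F = 19 + 8 = 27.

8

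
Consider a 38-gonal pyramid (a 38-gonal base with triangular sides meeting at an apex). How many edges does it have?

76

A pyramid on an n-gon base has one n-gon and n triangles: V = 38 + 1 = 39, E = 2·38 = 76, F = 38 + 1 = 39.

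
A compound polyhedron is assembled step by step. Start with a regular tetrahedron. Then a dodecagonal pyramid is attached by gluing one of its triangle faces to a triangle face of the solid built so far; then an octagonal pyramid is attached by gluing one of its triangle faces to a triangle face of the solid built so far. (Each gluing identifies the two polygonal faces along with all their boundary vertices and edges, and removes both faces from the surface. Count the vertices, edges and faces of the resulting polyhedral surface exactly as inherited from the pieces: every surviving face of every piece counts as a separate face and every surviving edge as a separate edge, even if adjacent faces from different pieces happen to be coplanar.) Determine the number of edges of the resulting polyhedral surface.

40

A regular tetrahedron: V=4, E=6, F=4.
Attach a dodecagonal pyramid (V=13, E=24, F=13) along a 3-gon: merge 3 vertices and 3 edges, delete both glued faces → V=14, E=27, F=15.
Attach an octagonal pyramid (V=9, E=16, F=9) along a 3-gon: merge 3 vertices and 3 edges, delete both glued faces → V=20, E=40, F=22.
Check: V − E + F = 20 − 40 + 22 = 2.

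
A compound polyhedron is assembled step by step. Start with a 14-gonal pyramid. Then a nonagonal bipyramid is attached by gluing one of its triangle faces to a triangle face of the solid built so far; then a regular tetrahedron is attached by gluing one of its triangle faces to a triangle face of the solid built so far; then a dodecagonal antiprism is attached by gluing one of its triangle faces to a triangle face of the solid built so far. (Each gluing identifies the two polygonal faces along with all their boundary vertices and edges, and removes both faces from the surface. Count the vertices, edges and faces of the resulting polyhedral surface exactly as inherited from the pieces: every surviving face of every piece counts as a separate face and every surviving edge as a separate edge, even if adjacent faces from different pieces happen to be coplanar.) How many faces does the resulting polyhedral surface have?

A 14-gonal pyramid: V=15, E=28, F=15.
Attach a nonagonal bipyramid (V=11, E=27, F=18) along a 3-gon: merge 3 vertices and 3 edges, delete both glued faces → V=23, E=52, F=31.
Attach a regular tetrahedron (V=4, E=6, F=4) along a 3-gon: merge 3 vertices and 3 edges, delete both glued faces → V=24, E=55, F=33.
Attach a dodecagonal antiprism (V=24, E=48, F=26) along a 3-gon: merge 3 vertices and 3 edges, delete both glued faces → V=45, E=100, F=57.
Check: V − E + F = 45 − 100 + 57 = 2.

57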